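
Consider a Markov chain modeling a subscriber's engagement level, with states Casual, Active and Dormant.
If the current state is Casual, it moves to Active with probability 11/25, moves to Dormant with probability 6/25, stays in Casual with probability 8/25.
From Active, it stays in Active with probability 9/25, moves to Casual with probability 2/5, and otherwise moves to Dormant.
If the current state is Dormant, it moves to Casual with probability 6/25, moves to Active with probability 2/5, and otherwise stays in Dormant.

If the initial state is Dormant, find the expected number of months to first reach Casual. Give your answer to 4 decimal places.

Let t(s) be the expected number of months to first reach Casual from state s, with t(Casual) = 0. Conditioning on the first month:
t(Active) = 1 + 0.36·t(Active) + 0.24·t(Dormant)
t(Dormant) = 1 + 0.4·t(Active) + 0.36·t(Dormant)
Solving: t(Active) = 2.8061, t(Dormant) = 3.3163.
Expected months from Dormant to Casual: 3.3163.

3.3163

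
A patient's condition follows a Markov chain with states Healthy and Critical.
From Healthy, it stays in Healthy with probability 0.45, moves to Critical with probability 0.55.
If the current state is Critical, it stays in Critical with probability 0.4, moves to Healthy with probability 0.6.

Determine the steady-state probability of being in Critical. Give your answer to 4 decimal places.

0.4783

Let the stationary distribution be π with π = πP and π_1 + π_2 = 1.
π_1 = 0.45·π_1 + 0.6·π_2
Solving with the normalization constraint gives π = (0.5217, 0.4783).
So the stationary probability of Critical is 0.4783.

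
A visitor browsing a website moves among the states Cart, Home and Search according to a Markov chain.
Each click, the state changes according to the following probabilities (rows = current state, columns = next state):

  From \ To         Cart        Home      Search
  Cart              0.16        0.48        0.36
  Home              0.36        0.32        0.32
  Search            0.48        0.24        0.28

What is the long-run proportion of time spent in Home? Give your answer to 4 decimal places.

0.3475

Let the stationary distribution be π with π = πP and π_1 + π_2 + π_3 = 1.
π_1 = 0.16·π_1 + 0.36·π_2 + 0.48·π_3
π_2 = 0.48·π_1 + 0.32·π_2 + 0.24·π_3
Solving with the normalization constraint gives π = (0.3320, 0.3475, 0.3205).
So the stationary probability of Home is 0.3475.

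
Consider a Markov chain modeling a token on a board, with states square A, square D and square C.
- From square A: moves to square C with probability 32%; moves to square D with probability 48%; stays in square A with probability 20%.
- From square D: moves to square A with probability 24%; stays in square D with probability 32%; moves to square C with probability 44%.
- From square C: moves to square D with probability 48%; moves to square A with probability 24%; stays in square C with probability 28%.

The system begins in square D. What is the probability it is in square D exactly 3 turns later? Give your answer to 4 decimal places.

0.4114

Propagate the distribution vector 3 turns from square D.
After 0 turns: (0.0000, 1.0000, 0.0000)
After 1 turn: (0.2400, 0.3200, 0.4400)
After 2 turns: (0.2304, 0.4288, 0.3408)
After 3 turns: (0.2308, 0.4114, 0.3578)
P(in square D after 3 turns) = 0.4114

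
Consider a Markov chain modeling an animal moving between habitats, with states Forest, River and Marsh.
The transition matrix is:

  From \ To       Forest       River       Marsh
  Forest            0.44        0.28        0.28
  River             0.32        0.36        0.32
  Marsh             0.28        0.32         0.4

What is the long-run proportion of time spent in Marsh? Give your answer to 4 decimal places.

Let the stationary distribution be π with π = πP and π_1 + π_2 + π_3 = 1.
π_1 = 0.44·π_1 + 0.32·π_2 + 0.28·π_3
π_2 = 0.28·π_1 + 0.36·π_2 + 0.32·π_3
Solving with the normalization constraint gives π = (0.3485, 0.3188, 0.3327).
So the stationary probability of Marsh is 0.3327.

0.3327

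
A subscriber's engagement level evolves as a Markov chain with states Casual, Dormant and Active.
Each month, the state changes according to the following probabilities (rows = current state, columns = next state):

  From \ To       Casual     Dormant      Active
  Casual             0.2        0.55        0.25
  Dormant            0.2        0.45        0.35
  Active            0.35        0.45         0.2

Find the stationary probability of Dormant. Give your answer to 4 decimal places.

0.4742

Let the stationary distribution be π with π = πP and π_1 + π_2 + π_3 = 1.
π_1 = 0.2·π_1 + 0.2·π_2 + 0.35·π_3
π_2 = 0.55·π_1 + 0.45·π_2 + 0.45·π_3
Solving with the normalization constraint gives π = (0.2425, 0.4742, 0.2833).
So the stationary probability of Dormant is 0.4742.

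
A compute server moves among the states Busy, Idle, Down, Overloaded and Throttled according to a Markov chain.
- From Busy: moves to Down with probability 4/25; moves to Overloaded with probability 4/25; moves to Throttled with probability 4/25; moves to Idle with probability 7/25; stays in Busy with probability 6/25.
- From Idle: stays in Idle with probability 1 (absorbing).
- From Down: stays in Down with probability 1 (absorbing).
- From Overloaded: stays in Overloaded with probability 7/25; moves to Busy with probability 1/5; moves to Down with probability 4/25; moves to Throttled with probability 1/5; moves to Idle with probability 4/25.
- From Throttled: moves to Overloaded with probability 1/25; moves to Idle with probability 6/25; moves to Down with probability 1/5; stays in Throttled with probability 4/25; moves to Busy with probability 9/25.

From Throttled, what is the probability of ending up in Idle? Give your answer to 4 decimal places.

0.5707

Let h(s) be the probability of absorption at Idle starting from transient state s. Then h(Idle) = 1 and h(Down) = 0. By first-step analysis:
h(Busy) = 0.24·h(Busy) + 0.28·1 + 0.16·0 + 0.16·h(Overloaded) + 0.16·h(Throttled)
h(Overloaded) = 0.2·h(Busy) + 0.16·1 + 0.16·0 + 0.28·h(Overloaded) + 0.2·h(Throttled)
h(Throttled) = 0.36·h(Busy) + 0.24·1 + 0.2·0 + 0.04·h(Overloaded) + 0.16·h(Throttled)
Solving: h(Busy) = 0.6041, h(Overloaded) = 0.5485, h(Throttled) = 0.5707.
Starting from Throttled, the probability is 0.5707.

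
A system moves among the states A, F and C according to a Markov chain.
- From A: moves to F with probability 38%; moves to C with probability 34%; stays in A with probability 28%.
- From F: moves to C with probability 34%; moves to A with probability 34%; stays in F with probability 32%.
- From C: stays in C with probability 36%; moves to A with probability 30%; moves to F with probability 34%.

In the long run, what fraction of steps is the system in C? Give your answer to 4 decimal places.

Let the stationary distribution be π with π = πP and π_1 + π_2 + π_3 = 1.
π_1 = 0.28·π_1 + 0.34·π_2 + 0.3·π_3
π_2 = 0.38·π_1 + 0.32·π_2 + 0.34·π_3
Solving with the normalization constraint gives π = (0.3077, 0.3454, 0.3469).
So the stationary probability of C is 0.3469.

0.3469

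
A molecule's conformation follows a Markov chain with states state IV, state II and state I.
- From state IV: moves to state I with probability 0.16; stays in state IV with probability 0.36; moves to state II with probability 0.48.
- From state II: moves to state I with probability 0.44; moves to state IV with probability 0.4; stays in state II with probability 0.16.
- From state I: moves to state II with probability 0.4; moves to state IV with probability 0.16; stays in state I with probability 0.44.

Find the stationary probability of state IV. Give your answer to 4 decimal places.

Let the stationary distribution be π with π = πP and π_1 + π_2 + π_3 = 1.
π_1 = 0.36·π_1 + 0.4·π_2 + 0.16·π_3
π_2 = 0.48·π_1 + 0.16·π_2 + 0.4·π_3
Solving with the normalization constraint gives π = (0.3026, 0.3421, 0.3553).
So the stationary probability of state IV is 0.3026.

0.3026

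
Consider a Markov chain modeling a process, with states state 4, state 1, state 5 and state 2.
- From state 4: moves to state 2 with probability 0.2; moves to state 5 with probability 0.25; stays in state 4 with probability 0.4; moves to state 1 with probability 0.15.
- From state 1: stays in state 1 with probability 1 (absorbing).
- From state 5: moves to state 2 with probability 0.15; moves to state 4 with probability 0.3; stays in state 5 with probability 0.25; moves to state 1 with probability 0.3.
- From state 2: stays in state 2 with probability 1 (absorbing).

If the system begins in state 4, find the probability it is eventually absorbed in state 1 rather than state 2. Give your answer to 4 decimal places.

0.5000

Let h(s) be the probability of absorption at state 1 starting from transient state s. Then h(state 1) = 1 and h(state 2) = 0. By first-step analysis:
h(state 4) = 0.4·h(state 4) + 0.15·1 + 0.25·h(state 5) + 0.2·0
h(state 5) = 0.3·h(state 4) + 0.3·1 + 0.25·h(state 5) + 0.15·0
Solving: h(state 4) = 0.5000, h(state 5) = 0.6000.
Starting from state 4, the probability is 0.5000.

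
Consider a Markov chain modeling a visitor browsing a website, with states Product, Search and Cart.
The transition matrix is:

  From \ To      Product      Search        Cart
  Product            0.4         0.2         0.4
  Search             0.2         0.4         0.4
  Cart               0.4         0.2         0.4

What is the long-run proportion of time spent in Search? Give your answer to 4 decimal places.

Let the stationary distribution be π with π = πP and π_1 + π_2 + π_3 = 1.
π_1 = 0.4·π_1 + 0.2·π_2 + 0.4·π_3
π_2 = 0.2·π_1 + 0.4·π_2 + 0.2·π_3
Solving with the normalization constraint gives π = (0.3500, 0.2500, 0.4000).
So the stationary probability of Search is 0.2500.

0.2500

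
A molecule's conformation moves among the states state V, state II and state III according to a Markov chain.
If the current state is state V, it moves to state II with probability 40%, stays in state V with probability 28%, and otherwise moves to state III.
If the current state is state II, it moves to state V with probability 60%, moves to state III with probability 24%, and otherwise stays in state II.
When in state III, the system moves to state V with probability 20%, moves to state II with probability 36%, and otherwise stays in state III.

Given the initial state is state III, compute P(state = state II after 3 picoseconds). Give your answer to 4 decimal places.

0.3152

Propagate the distribution vector 3 picoseconds from state III.
After 0 picoseconds: (0.0000, 0.0000, 1.0000)
After 1 picosecond: (0.2000, 0.3600, 0.4400)
After 2 picoseconds: (0.3600, 0.2960, 0.3440)
After 3 picoseconds: (0.3472, 0.3152, 0.3376)
P(in state II after 3 picoseconds) = 0.3152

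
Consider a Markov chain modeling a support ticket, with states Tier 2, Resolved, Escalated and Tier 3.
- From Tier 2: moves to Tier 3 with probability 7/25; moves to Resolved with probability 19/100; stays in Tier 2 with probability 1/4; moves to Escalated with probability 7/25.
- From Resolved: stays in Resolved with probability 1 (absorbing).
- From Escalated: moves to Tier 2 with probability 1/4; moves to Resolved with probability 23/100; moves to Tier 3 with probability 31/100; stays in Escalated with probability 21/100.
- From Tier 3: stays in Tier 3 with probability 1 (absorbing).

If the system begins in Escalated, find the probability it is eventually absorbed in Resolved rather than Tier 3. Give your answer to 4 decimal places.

Let h(s) be the probability of absorption at Resolved starting from transient state s. Then h(Resolved) = 1 and h(Tier 3) = 0. By first-step analysis:
h(Tier 2) = 0.25·h(Tier 2) + 0.19·1 + 0.28·h(Escalated) + 0.28·0
h(Escalated) = 0.25·h(Tier 2) + 0.23·1 + 0.21·h(Escalated) + 0.31·0
Solving: h(Tier 2) = 0.4105, h(Escalated) = 0.4211.
Starting from Escalated, the probability is 0.4211.

0.4211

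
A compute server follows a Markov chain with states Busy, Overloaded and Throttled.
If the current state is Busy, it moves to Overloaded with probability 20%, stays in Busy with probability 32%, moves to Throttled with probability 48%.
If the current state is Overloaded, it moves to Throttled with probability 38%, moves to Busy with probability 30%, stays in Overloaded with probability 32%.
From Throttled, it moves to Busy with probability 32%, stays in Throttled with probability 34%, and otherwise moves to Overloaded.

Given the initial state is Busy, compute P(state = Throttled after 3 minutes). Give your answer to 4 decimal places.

Propagate the distribution vector 3 minutes from Busy.
After 0 minutes: (1.0000, 0.0000, 0.0000)
After 1 minute: (0.3200, 0.2000, 0.4800)
After 2 minutes: (0.3160, 0.2912, 0.3928)
After 3 minutes: (0.3142, 0.2899, 0.3959)
P(in Throttled after 3 minutes) = 0.3959

0.3959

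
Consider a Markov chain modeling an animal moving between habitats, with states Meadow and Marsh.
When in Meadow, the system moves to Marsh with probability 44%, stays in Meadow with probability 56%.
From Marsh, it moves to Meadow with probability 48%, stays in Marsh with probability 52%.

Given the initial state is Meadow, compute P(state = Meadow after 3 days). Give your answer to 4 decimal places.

0.5220

Propagate the distribution vector 3 days from Meadow.
After 0 days: (1.0000, 0.0000)
After 1 day: (0.5600, 0.4400)
After 2 days: (0.5248, 0.4752)
After 3 days: (0.5220, 0.4780)
P(in Meadow after 3 days) = 0.5220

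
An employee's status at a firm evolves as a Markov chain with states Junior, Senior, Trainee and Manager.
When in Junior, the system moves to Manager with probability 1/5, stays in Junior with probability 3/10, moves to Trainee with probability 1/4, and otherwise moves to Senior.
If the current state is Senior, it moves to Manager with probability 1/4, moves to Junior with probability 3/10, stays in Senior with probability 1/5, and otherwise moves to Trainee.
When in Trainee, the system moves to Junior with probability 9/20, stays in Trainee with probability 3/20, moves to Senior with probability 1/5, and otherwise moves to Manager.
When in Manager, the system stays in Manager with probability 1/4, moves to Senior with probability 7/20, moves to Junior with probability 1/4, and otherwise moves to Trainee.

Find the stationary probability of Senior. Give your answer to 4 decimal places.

Let the stationary distribution be π with π = πP and π_1 + π_2 + π_3 + π_4 = 1.
π_1 = 0.3·π_1 + 0.3·π_2 + 0.45·π_3 + 0.25·π_4
π_2 = 0.25·π_1 + 0.2·π_2 + 0.2·π_3 + 0.35·π_4
π_3 = 0.25·π_1 + 0.25·π_2 + 0.15·π_3 + 0.15·π_4
Solving with the normalization constraint gives π = (0.3199, 0.2495, 0.2069, 0.2237).
So the stationary probability of Senior is 0.2495.

0.2495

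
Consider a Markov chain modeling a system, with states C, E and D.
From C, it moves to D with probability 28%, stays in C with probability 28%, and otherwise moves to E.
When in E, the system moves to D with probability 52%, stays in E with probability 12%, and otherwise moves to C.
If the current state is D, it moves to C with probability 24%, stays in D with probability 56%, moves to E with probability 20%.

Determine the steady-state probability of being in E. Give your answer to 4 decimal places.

Let the stationary distribution be π with π = πP and π_1 + π_2 + π_3 = 1.
π_1 = 0.28·π_1 + 0.36·π_2 + 0.24·π_3
π_2 = 0.44·π_1 + 0.12·π_2 + 0.2·π_3
Solving with the normalization constraint gives π = (0.2810, 0.2476, 0.4714).
So the stationary probability of E is 0.2476.

0.2476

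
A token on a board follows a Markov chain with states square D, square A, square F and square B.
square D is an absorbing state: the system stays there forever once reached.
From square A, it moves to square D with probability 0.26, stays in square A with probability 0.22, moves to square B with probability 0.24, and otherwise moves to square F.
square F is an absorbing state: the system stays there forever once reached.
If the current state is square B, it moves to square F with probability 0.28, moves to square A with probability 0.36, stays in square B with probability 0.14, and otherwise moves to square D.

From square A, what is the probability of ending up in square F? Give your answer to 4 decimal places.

Let h(s) be the probability of absorption at square F starting from transient state s. Then h(square F) = 1 and h(square D) = 0. By first-step analysis:
h(square A) = 0.26·0 + 0.22·h(square A) + 0.28·1 + 0.24·h(square B)
h(square B) = 0.22·0 + 0.36·h(square A) + 0.28·1 + 0.14·h(square B)
Solving: h(square A) = 0.5270, h(square B) = 0.5462.
Starting from square A, the probability is 0.5270.

0.5270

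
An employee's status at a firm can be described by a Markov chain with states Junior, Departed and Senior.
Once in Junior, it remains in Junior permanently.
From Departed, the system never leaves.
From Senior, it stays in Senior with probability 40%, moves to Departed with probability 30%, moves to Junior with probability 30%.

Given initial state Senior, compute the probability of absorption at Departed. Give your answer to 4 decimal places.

Let h(s) be the probability of absorption at Departed starting from transient state s. Then h(Departed) = 1 and h(Junior) = 0. By first-step analysis:
h(Senior) = 0.3·0 + 0.3·1 + 0.4·h(Senior)
Solving: h(Senior) = 0.5000.
Starting from Senior, the probability is 0.5000.

0.5000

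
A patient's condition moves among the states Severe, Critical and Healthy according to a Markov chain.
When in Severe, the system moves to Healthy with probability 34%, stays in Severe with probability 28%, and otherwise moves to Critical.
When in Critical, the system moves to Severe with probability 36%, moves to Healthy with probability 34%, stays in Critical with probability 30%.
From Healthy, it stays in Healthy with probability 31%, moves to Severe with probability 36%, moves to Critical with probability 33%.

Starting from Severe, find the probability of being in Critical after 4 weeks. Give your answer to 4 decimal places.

0.3365

Propagate the distribution vector 4 weeks from Severe.
After 0 weeks: (1.0000, 0.0000, 0.0000)
After 1 week: (0.2800, 0.3800, 0.3400)
After 2 weeks: (0.3376, 0.3326, 0.3298)
After 3 weeks: (0.3330, 0.3369, 0.3301)
After 4 weeks: (0.3334, 0.3365, 0.3301)
P(in Critical after 4 weeks) = 0.3365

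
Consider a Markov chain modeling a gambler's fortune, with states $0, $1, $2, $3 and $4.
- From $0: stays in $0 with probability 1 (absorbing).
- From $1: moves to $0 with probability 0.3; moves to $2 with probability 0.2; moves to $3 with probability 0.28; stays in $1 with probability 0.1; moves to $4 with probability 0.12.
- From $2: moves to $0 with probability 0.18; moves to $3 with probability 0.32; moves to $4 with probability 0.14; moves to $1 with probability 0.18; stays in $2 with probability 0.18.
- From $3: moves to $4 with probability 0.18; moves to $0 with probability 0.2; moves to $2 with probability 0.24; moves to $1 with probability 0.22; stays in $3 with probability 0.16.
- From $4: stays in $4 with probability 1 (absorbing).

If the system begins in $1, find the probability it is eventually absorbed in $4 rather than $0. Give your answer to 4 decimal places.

0.3587

Let h(s) be the probability of absorption at $4 starting from transient state s. Then h($4) = 1 and h($0) = 0. By first-step analysis:
h($1) = 0.3·0 + 0.1·h($1) + 0.2·h($2) + 0.28·h($3) + 0.12·1
h($2) = 0.18·0 + 0.18·h($1) + 0.18·h($2) + 0.32·h($3) + 0.14·1
h($3) = 0.2·0 + 0.22·h($1) + 0.24·h($2) + 0.16·h($3) + 0.18·1
Solving: h($1) = 0.3587, h($2) = 0.4162, h($3) = 0.4271.
Starting from $1, the probability is 0.3587.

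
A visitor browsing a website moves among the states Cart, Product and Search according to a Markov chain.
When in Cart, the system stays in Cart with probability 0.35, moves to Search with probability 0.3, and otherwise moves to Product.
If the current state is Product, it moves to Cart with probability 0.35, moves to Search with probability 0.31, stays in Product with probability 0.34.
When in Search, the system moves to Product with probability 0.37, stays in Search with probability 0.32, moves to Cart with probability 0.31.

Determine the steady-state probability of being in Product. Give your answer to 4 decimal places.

0.3527

Let the stationary distribution be π with π = πP and π_1 + π_2 + π_3 = 1.
π_1 = 0.35·π_1 + 0.35·π_2 + 0.31·π_3
π_2 = 0.35·π_1 + 0.34·π_2 + 0.37·π_3
Solving with the normalization constraint gives π = (0.3376, 0.3527, 0.3097).
So the stationary probability of Product is 0.3527.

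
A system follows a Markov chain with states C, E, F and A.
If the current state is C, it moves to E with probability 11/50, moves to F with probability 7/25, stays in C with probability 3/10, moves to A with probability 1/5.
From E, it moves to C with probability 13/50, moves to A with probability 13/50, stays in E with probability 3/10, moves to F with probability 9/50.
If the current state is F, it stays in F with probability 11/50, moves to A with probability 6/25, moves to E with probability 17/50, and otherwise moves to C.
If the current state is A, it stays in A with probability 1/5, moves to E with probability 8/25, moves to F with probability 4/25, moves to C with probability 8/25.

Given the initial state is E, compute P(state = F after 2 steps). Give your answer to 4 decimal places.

0.2080

Propagate the distribution vector 2 steps from E.
After 0 steps: (0.0000, 1.0000, 0.0000, 0.0000)
After 1 step: (0.2600, 0.3000, 0.1800, 0.2600)
After 2 steps: (0.2752, 0.2916, 0.2080, 0.2252)
P(in F after 2 steps) = 0.2080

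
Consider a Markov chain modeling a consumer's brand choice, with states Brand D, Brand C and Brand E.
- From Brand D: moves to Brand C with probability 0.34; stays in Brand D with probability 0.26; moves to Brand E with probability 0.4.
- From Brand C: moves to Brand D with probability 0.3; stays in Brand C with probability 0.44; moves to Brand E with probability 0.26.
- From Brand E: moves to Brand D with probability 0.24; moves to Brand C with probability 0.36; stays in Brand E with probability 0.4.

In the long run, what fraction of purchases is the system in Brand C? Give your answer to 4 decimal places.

Let the stationary distribution be π with π = πP and π_1 + π_2 + π_3 = 1.
π_1 = 0.26·π_1 + 0.3·π_2 + 0.24·π_3
π_2 = 0.34·π_1 + 0.44·π_2 + 0.36·π_3
Solving with the normalization constraint gives π = (0.2685, 0.3855, 0.3460).
So the stationary probability of Brand C is 0.3855.

0.3855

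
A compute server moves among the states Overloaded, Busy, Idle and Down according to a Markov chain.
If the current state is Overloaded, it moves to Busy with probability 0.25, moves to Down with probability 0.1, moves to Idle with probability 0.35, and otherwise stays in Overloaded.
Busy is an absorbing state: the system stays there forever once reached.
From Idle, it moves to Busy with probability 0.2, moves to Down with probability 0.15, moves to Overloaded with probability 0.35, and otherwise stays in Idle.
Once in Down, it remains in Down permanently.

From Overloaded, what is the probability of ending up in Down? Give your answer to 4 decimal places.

Let h(s) be the probability of absorption at Down starting from transient state s. Then h(Down) = 1 and h(Busy) = 0. By first-step analysis:
h(Overloaded) = 0.3·h(Overloaded) + 0.25·0 + 0.35·h(Idle) + 0.1·1
h(Idle) = 0.35·h(Overloaded) + 0.2·0 + 0.3·h(Idle) + 0.15·1
Solving: h(Overloaded) = 0.3333, h(Idle) = 0.3810.
Starting from Overloaded, the probability is 0.3333.

0.3333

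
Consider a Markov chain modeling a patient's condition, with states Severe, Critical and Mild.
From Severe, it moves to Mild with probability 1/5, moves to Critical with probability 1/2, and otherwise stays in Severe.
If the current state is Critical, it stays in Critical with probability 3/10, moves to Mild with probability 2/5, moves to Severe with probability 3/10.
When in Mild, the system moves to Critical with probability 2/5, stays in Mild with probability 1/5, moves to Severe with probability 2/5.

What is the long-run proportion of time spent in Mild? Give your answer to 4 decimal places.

0.2787

Let the stationary distribution be π with π = πP and π_1 + π_2 + π_3 = 1.
π_1 = 0.3·π_1 + 0.3·π_2 + 0.4·π_3
π_2 = 0.5·π_1 + 0.3·π_2 + 0.4·π_3
Solving with the normalization constraint gives π = (0.3279, 0.3934, 0.2787).
So the stationary probability of Mild is 0.2787.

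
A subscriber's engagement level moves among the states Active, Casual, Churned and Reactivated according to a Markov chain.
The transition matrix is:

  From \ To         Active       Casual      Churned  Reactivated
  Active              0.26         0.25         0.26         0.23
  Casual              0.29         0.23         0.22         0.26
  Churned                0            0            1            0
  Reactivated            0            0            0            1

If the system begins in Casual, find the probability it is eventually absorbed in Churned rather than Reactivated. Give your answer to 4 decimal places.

Let h(s) be the probability of absorption at Churned starting from transient state s. Then h(Churned) = 1 and h(Reactivated) = 0. By first-step analysis:
h(Active) = 0.26·h(Active) + 0.25·h(Casual) + 0.26·1 + 0.23·0
h(Casual) = 0.29·h(Active) + 0.23·h(Casual) + 0.22·1 + 0.26·0
Solving: h(Active) = 0.5132, h(Casual) = 0.4790.
Starting from Casual, the probability is 0.4790.

0.4790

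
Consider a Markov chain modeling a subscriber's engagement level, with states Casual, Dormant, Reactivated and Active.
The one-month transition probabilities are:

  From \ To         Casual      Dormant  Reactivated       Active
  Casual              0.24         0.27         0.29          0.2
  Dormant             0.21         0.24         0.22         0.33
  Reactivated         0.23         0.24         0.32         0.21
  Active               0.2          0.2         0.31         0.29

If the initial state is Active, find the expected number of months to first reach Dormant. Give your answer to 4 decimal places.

Let t(s) be the expected number of months to first reach Dormant from state s, with t(Dormant) = 0. Conditioning on the first month:
t(Casual) = 1 + 0.24·t(Casual) + 0.29·t(Reactivated) + 0.2·t(Active)
t(Reactivated) = 1 + 0.23·t(Casual) + 0.32·t(Reactivated) + 0.21·t(Active)
t(Active) = 1 + 0.2·t(Casual) + 0.31·t(Reactivated) + 0.29·t(Active)
Solving: t(Casual) = 4.0771, t(Reactivated) = 4.2064, t(Active) = 4.3935.
Expected months from Active to Dormant: 4.3935.

4.3935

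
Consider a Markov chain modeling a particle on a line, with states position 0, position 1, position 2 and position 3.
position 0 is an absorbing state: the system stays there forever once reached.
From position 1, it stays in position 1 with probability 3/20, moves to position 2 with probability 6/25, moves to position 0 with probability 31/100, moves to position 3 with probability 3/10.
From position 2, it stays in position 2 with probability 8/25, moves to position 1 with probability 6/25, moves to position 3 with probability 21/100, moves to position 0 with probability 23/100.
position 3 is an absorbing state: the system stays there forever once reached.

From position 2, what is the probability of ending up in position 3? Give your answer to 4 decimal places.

0.4814

Let h(s) be the probability of absorption at position 3 starting from transient state s. Then h(position 3) = 1 and h(position 0) = 0. By first-step analysis:
h(position 1) = 0.31·0 + 0.15·h(position 1) + 0.24·h(position 2) + 0.3·1
h(position 2) = 0.23·0 + 0.24·h(position 1) + 0.32·h(position 2) + 0.21·1
Solving: h(position 1) = 0.4889, h(position 2) = 0.4814.
Starting from position 2, the probability is 0.4814.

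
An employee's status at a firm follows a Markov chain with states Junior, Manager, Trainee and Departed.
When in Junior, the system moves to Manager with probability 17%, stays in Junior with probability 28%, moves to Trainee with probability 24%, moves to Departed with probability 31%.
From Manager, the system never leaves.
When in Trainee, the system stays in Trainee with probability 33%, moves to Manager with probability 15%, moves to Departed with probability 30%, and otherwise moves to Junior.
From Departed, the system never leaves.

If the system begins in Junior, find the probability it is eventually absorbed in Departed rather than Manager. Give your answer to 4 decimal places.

Let h(s) be the probability of absorption at Departed starting from transient state s. Then h(Departed) = 1 and h(Manager) = 0. By first-step analysis:
h(Junior) = 0.28·h(Junior) + 0.17·0 + 0.24·h(Trainee) + 0.31·1
h(Trainee) = 0.22·h(Junior) + 0.15·0 + 0.33·h(Trainee) + 0.3·1
Solving: h(Junior) = 0.6511, h(Trainee) = 0.6615.
Starting from Junior, the probability is 0.6511.

0.6511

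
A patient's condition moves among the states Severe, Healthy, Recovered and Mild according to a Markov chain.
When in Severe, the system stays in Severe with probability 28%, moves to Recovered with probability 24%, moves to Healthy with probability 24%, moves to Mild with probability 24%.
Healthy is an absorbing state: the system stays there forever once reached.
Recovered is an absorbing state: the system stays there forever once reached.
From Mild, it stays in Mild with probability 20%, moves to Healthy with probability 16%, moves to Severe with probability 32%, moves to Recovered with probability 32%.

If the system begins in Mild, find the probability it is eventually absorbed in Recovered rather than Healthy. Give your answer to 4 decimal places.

Let h(s) be the probability of absorption at Recovered starting from transient state s. Then h(Recovered) = 1 and h(Healthy) = 0. By first-step analysis:
h(Severe) = 0.28·h(Severe) + 0.24·0 + 0.24·1 + 0.24·h(Mild)
h(Mild) = 0.32·h(Severe) + 0.16·0 + 0.32·1 + 0.2·h(Mild)
Solving: h(Severe) = 0.5385, h(Mild) = 0.6154.
Starting from Mild, the probability is 0.6154.

0.6154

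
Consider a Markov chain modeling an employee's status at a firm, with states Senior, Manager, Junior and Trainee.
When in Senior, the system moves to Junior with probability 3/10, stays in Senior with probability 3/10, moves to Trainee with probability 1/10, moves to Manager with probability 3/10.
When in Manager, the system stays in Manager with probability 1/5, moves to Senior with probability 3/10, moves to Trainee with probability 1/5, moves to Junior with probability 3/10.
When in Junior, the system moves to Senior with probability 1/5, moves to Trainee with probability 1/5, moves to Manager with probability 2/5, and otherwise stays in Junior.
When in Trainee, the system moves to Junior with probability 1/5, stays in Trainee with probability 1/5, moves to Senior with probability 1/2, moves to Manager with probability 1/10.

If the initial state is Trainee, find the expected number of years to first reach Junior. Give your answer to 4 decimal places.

3.8754

Let t(s) be the expected number of years to first reach Junior from state s, with t(Junior) = 0. Conditioning on the first year:
t(Senior) = 1 + 0.3·t(Senior) + 0.3·t(Manager) + 0.1·t(Trainee)
t(Manager) = 1 + 0.3·t(Senior) + 0.2·t(Manager) + 0.2·t(Trainee)
t(Trainee) = 1 + 0.5·t(Senior) + 0.1·t(Manager) + 0.2·t(Trainee)
Solving: t(Senior) = 3.4948, t(Manager) = 3.5294, t(Trainee) = 3.8754.
Expected years from Trainee to Junior: 3.8754.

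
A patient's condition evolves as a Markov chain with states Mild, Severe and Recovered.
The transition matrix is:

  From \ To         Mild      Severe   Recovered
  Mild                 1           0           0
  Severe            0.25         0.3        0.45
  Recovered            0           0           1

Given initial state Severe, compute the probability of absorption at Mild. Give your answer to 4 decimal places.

0.3571

Let h(s) be the probability of absorption at Mild starting from transient state s. Then h(Mild) = 1 and h(Recovered) = 0. By first-step analysis:
h(Severe) = 0.25·1 + 0.3·h(Severe) + 0.45·0
Solving: h(Severe) = 0.3571.
Starting from Severe, the probability is 0.3571.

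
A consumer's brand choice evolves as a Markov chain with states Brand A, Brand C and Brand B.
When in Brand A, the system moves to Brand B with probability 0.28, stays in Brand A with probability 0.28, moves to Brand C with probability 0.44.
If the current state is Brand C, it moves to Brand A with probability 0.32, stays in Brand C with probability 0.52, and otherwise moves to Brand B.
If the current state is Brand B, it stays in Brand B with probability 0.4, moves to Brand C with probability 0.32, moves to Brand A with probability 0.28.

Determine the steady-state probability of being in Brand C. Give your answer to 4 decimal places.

0.4447

Let the stationary distribution be π with π = πP and π_1 + π_2 + π_3 = 1.
π_1 = 0.28·π_1 + 0.32·π_2 + 0.28·π_3
π_2 = 0.44·π_1 + 0.52·π_2 + 0.32·π_3
Solving with the normalization constraint gives π = (0.2978, 0.4447, 0.2575).
So the stationary probability of Brand C is 0.4447.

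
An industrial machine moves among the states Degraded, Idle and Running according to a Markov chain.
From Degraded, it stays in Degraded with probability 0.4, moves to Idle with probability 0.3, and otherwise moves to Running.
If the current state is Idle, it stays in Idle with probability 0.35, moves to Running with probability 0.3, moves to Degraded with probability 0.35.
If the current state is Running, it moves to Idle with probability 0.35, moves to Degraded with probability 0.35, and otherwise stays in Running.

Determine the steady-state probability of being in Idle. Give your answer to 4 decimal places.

0.3316

Let the stationary distribution be π with π = πP and π_1 + π_2 + π_3 = 1.
π_1 = 0.4·π_1 + 0.35·π_2 + 0.35·π_3
π_2 = 0.3·π_1 + 0.35·π_2 + 0.35·π_3
Solving with the normalization constraint gives π = (0.3684, 0.3316, 0.3000).
So the stationary probability of Idle is 0.3316.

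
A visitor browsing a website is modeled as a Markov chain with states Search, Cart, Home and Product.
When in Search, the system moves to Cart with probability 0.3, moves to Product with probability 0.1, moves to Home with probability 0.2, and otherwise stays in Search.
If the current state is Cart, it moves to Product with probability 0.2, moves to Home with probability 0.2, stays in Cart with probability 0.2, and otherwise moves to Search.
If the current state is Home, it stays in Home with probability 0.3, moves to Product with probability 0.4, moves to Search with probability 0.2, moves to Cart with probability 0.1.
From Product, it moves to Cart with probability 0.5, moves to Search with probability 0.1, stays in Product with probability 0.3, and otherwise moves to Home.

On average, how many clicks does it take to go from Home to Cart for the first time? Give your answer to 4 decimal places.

Let t(s) be the expected number of clicks to first reach Cart from state s, with t(Cart) = 0. Conditioning on the first click:
t(Search) = 1 + 0.4·t(Search) + 0.2·t(Home) + 0.1·t(Product)
t(Home) = 1 + 0.2·t(Search) + 0.3·t(Home) + 0.4·t(Product)
t(Product) = 1 + 0.1·t(Search) + 0.1·t(Home) + 0.3·t(Product)
Solving: t(Search) = 3.3333, t(Home) = 3.7778, t(Product) = 2.4444.
Expected clicks from Home to Cart: 3.7778.

3.7778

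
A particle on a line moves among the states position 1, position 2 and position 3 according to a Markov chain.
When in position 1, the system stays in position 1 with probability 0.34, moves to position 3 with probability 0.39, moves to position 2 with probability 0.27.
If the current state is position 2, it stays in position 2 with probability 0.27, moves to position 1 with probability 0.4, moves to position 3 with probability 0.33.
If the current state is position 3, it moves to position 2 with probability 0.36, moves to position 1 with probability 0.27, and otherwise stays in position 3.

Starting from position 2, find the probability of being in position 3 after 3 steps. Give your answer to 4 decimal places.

0.3647

Propagate the distribution vector 3 steps from position 2.
After 0 steps: (0.0000, 1.0000, 0.0000)
After 1 step: (0.4000, 0.2700, 0.3300)
After 2 steps: (0.3331, 0.2997, 0.3672)
After 3 steps: (0.3323, 0.3030, 0.3647)
P(in position 3 after 3 steps) = 0.3647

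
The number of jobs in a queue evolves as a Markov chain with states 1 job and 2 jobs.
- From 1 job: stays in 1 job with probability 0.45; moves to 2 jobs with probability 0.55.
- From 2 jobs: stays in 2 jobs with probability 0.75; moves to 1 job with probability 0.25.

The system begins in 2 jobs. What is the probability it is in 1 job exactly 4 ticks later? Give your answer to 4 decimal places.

Propagate the distribution vector 4 ticks from 2 jobs.
After 0 ticks: (0.0000, 1.0000)
After 1 tick: (0.2500, 0.7500)
After 2 ticks: (0.3000, 0.7000)
After 3 ticks: (0.3100, 0.6900)
After 4 ticks: (0.3120, 0.6880)
P(in 1 job after 4 ticks) = 0.3120

0.3120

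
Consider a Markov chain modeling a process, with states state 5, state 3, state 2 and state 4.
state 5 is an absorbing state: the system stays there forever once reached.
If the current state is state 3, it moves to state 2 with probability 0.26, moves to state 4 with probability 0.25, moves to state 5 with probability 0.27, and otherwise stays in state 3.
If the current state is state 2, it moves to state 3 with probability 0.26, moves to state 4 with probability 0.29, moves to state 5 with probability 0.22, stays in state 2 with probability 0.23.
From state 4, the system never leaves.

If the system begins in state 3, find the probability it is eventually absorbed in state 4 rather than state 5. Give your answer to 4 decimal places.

Let h(s) be the probability of absorption at state 4 starting from transient state s. Then h(state 4) = 1 and h(state 5) = 0. By first-step analysis:
h(state 3) = 0.27·0 + 0.22·h(state 3) + 0.26·h(state 2) + 0.25·1
h(state 2) = 0.22·0 + 0.26·h(state 3) + 0.23·h(state 2) + 0.29·1
Solving: h(state 3) = 0.5026, h(state 2) = 0.5463.
Starting from state 3, the probability is 0.5026.

0.5026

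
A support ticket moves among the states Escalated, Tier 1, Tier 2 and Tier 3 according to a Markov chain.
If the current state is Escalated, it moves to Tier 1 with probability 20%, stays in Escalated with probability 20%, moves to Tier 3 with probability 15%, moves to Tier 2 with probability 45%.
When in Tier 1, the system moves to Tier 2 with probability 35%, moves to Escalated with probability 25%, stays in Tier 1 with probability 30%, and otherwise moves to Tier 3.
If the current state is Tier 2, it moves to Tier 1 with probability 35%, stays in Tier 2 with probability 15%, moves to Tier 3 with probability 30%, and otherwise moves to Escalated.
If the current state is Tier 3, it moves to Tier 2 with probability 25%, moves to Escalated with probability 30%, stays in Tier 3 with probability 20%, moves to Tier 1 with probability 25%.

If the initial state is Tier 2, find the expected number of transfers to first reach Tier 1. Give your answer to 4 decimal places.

Let t(s) be the expected number of transfers to first reach Tier 1 from state s, with t(Tier 1) = 0. Conditioning on the first transfer:
t(Escalated) = 1 + 0.2·t(Escalated) + 0.45·t(Tier 2) + 0.15·t(Tier 3)
t(Tier 2) = 1 + 0.2·t(Escalated) + 0.15·t(Tier 2) + 0.3·t(Tier 3)
t(Tier 3) = 1 + 0.3·t(Escalated) + 0.25·t(Tier 2) + 0.2·t(Tier 3)
Solving: t(Escalated) = 3.8833, t(Tier 2) = 3.4229, t(Tier 3) = 3.7759.
Expected transfers from Tier 2 to Tier 1: 3.4229.

3.4229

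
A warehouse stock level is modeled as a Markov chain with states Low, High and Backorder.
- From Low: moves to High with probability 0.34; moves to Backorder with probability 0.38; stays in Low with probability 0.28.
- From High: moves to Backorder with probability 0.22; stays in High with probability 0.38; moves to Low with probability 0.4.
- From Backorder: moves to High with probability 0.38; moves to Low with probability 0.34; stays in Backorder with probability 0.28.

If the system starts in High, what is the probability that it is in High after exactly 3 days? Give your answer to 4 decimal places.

0.3664

Propagate the distribution vector 3 days from High.
After 0 days: (0.0000, 1.0000, 0.0000)
After 1 day: (0.4000, 0.3800, 0.2200)
After 2 days: (0.3388, 0.3640, 0.2972)
After 3 days: (0.3415, 0.3664, 0.2920)
P(in High after 3 days) = 0.3664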